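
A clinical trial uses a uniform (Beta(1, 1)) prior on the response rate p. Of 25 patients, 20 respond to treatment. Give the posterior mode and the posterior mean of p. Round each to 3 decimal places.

MAP = 0.800; posterior mean = 0.778

Posterior: Beta(1+20, 1+5) = Beta(21, 6).
Mode = (21−1)/(21+6−2) = 20/25 = 0.800.
With a flat prior the MAP equals the MLE, 20/25.
Mean = 21/(21+6) = 21/27 = 0.778.
The posterior is left-skewed, so the mode exceeds the mean.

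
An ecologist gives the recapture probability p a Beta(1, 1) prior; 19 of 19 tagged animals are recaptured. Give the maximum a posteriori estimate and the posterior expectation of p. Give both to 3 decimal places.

Posterior: Beta(1+19, 1+0) = Beta(20, 1).
Since β = 1 ≤ 1 and α > 1, the Beta density is monotone increasing on [0,1]; the mode is at 1.
Mean = 20/(20+1) = 0.952.

MAP = 1.000; posterior mean = 0.952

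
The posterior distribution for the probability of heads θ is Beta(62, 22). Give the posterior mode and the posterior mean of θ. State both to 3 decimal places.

Mode = (62−1)/(62+22−2) = 61/82 = 0.744.
Mean = 62/(62+22) = 62/84 = 0.738.
The posterior is left-skewed, so the mode exceeds the mean.

θ_MAP = 0.744, E[θ|data] = 0.738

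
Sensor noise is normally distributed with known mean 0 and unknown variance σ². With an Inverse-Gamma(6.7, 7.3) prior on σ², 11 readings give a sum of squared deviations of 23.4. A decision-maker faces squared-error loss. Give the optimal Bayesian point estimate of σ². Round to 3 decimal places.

Posterior: Inverse-Gamma(shape = 6.7+11/2 = 12.2, scale = 7.3+23.4/2 = 19.0).
Mode = β/(α+1) = 19.0/13.2 = 1.439.
Mean = β/(α−1) = 19.0/11.2 = 1.696.
Squared-error loss ⇒ the optimal estimator is the posterior mean.

1.696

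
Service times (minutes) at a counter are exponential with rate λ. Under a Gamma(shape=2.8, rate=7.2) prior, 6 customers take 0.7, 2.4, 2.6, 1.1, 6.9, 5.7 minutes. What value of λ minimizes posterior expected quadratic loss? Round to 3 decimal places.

0.331

Σ times = 19.4. Posterior: Gamma(shape = 2.8+6 = 8.8, rate = 7.2+19.4 = 26.6).
Mode = (α−1)/β = 7.8/26.6 = 0.293.
Mean = α/β = 8.8/26.6 = 0.331.
Quadratic loss ⇒ the optimal estimator is the posterior mean.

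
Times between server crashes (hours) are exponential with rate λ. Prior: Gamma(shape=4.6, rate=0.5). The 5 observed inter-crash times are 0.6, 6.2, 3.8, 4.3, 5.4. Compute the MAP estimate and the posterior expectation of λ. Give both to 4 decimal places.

Σ times = 20.3. Posterior: Gamma(shape = 4.6+5 = 9.6, rate = 0.5+20.3 = 20.8).
Mode = (α−1)/β = 8.6/20.8 = 0.4135.
Mean = α/β = 9.6/20.8 = 0.4615.
The mean is pulled above the mode by the posterior's right skew.

MAP = 0.4135; posterior mean = 0.4615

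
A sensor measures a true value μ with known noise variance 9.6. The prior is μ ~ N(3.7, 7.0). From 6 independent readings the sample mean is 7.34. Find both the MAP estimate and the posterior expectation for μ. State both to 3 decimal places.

Posterior for μ is Normal. Precision-weighted mean: (1/7.0·3.7 + 6/9.6·7.34) / (1/7.0 + 6/9.6) = 6.663.
A Normal posterior is symmetric, so mode = mean.

MAP = 6.663, posterior mean = 6.663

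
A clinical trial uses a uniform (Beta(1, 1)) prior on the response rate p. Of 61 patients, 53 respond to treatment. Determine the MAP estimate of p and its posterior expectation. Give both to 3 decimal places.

p_MAP = 0.869, E[p|data] = 0.857

Posterior: Beta(1+53, 1+8) = Beta(54, 9).
Mode = (54−1)/(54+9−2) = 53/61 = 0.869.
Mean = 54/(54+9) = 54/63 = 0.857.
Mode > mean: the posterior has a left tail.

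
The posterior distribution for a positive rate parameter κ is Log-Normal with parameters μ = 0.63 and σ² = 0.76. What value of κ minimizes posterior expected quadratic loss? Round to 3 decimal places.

Mode = exp(μ − σ²) = exp(-0.13) = 0.878.
Mean = exp(μ + σ²/2) = exp(1.010) = 2.746.
Quadratic loss ⇒ the optimal estimator is the posterior mean.

2.746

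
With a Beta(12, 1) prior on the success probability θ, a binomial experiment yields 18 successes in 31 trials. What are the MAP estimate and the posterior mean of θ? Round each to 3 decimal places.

Posterior: Beta(12+18, 1+13) = Beta(30, 14).
Mode = (30−1)/(30+14−2) = 29/42 = 0.690.
Mean = 30/(30+14) = 30/44 = 0.682.

MAP = 0.690, posterior mean = 0.682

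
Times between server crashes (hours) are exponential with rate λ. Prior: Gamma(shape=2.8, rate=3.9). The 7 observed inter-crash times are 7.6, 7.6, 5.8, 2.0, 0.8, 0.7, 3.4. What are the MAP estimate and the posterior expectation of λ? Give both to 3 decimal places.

Σ times = 27.9. Posterior: Gamma(shape = 2.8+7 = 9.8, rate = 3.9+27.9 = 31.8).
Mode = (α−1)/β = 8.8/31.8 = 0.277.
Mean = α/β = 9.8/31.8 = 0.308.

MAP = 0.277, posterior mean = 0.308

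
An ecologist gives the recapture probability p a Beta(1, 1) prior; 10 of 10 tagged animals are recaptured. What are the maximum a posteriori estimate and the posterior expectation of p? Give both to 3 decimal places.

MAP = 1.000; posterior mean = 0.917

Posterior: Beta(1+10, 1+0) = Beta(11, 1).
Since β = 1 ≤ 1 and α > 1, the Beta density is monotone increasing on [0,1]; the mode is at 1.
Mean = 11/(11+1) = 0.917.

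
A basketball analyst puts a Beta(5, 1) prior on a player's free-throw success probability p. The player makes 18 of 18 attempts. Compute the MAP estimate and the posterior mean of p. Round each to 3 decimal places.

Posterior: Beta(5+18, 1+0) = Beta(23, 1).
Since β = 1 ≤ 1 and α > 1, the Beta density is monotone increasing on [0,1]; the mode is at 1.
Mean = 23/(23+1) = 0.958.

MAP: 1.000. Posterior mean: 0.958.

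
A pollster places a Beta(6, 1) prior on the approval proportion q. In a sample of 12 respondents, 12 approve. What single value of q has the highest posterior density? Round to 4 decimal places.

Posterior: Beta(6+12, 1+0) = Beta(18, 1).
Since β = 1 ≤ 1 and α > 1, the Beta density is monotone increasing on [0,1]; the mode is at 1.
Mean = 18/(18+1) = 0.9474.
This is the posterior mode — the MAP estimate.

1.0000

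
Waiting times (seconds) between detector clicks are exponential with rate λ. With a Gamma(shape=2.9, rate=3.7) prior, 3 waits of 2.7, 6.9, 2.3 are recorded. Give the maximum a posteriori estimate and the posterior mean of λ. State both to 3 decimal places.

maximum a posteriori estimate = 0.314, posterior mean = 0.378

Σ times = 11.9. Posterior: Gamma(shape = 2.9+3 = 5.9, rate = 3.7+11.9 = 15.6).
Mode = (α−1)/β = 4.9/15.6 = 0.314.
Mean = α/β = 5.9/15.6 = 0.378.
The mean is pulled above the mode by the posterior's right skew.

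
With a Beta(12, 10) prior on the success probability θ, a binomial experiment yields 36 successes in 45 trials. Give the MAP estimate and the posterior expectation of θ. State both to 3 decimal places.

Posterior: Beta(12+36, 10+9) = Beta(48, 19).
Mode = (48−1)/(48+19−2) = 47/65 = 0.723.
Mean = 48/(48+19) = 48/67 = 0.716.
The posterior is left-skewed, so the mode exceeds the mean.

MAP estimate = 0.723, posterior expectation = 0.716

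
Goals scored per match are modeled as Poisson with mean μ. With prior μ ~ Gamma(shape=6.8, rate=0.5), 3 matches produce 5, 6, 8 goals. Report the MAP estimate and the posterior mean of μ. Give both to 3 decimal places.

MAP estimate = 7.086, posterior mean = 7.371

Σ counts = 19. Posterior: Gamma(shape = 6.8+19 = 25.8, rate = 0.5+3 = 3.5).
Mode = (α−1)/β = 24.8/3.5 = 7.086.
Mean = α/β = 25.8/3.5 = 7.371.
Right-skewed posterior ⇒ mode < mean.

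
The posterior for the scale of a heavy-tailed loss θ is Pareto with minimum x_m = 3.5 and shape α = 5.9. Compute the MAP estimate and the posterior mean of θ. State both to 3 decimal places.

The Pareto density is strictly decreasing on [x_m, ∞), so the mode is x_m = 3.500.
Mean = α·x_m/(α−1) = 5.9·3.5/4.9 = 4.214.

MAP = 3.500; posterior mean = 4.214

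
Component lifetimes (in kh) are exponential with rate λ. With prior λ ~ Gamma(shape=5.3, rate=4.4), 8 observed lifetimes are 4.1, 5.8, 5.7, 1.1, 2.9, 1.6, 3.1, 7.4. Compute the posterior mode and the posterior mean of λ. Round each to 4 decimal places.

Σ times = 31.7. Posterior: Gamma(shape = 5.3+8 = 13.3, rate = 4.4+31.7 = 36.1).
Mode = (α−1)/β = 12.3/36.1 = 0.3407.
Mean = α/β = 13.3/36.1 = 0.3684.

MAP: 0.3407. Posterior mean: 0.3684.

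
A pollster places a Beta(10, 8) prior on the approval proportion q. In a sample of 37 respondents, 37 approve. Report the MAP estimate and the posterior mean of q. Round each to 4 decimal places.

Posterior: Beta(10+37, 8+0) = Beta(47, 8).
Mode = (47−1)/(47+8−2) = 46/53 = 0.8679.
Mean = 47/(47+8) = 47/55 = 0.8545.

MAP: 0.8679. Posterior mean: 0.8545.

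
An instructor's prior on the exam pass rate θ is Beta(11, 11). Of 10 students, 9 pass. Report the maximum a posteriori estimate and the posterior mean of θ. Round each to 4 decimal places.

Posterior: Beta(11+9, 11+1) = Beta(20, 12).
Mode = (20−1)/(20+12−2) = 19/30 = 0.6333.
Mean = 20/(20+12) = 20/32 = 0.6250.
Left-skewed posterior ⇒ mean < mode.

maximum a posteriori estimate = 0.6333, posterior mean = 0.6250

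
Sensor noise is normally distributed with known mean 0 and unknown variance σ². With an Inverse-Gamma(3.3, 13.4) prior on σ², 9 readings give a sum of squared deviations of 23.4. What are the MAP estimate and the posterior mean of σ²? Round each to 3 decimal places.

Posterior: Inverse-Gamma(shape = 3.3+9/2 = 7.8, scale = 13.4+23.4/2 = 25.1).
Mode = β/(α+1) = 25.1/8.8 = 2.852.
Mean = β/(α−1) = 25.1/6.8 = 3.691.
The mean is pulled above the mode by the posterior's right skew.

MAP = 2.852; posterior mean = 3.691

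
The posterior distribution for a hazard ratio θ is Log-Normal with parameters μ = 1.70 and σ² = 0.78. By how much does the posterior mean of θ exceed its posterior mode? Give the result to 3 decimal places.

Mode = exp(μ − σ²) = exp(0.92) = 2.509.
Mean = exp(μ + σ²/2) = exp(2.090) = 8.085.
Difference = 8.085 − 2.509 = 5.576.

5.576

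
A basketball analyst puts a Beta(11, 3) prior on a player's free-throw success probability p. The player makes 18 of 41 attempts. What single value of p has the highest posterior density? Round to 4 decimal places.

Posterior: Beta(11+18, 3+23) = Beta(29, 26).
Mode = (29−1)/(29+26−2) = 28/53 = 0.5283.
Mean = 29/(29+26) = 29/55 = 0.5273.
This is the posterior mode — the MAP estimate.

0.5283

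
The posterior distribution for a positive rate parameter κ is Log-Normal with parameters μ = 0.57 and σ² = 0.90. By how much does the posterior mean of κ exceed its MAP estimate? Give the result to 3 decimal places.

2.054

Mode = exp(μ − σ²) = exp(-0.33) = 0.719.
Mean = exp(μ + σ²/2) = exp(1.020) = 2.773.
Difference = 2.773 − 0.719 = 2.054.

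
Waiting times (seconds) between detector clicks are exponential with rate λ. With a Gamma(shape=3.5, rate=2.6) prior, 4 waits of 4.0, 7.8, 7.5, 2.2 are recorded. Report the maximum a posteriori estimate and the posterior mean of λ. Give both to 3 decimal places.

MAP: 0.270. Posterior mean: 0.311.

Σ times = 21.5. Posterior: Gamma(shape = 3.5+4 = 7.5, rate = 2.6+21.5 = 24.1).
Mode = (α−1)/β = 6.5/24.1 = 0.270.
Mean = α/β = 7.5/24.1 = 0.311.
The mean is pulled above the mode by the posterior's right skew.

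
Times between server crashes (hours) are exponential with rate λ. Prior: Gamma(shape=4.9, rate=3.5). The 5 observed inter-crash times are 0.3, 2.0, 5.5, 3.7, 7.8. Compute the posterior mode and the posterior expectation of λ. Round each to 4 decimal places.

Σ times = 19.3. Posterior: Gamma(shape = 4.9+5 = 9.9, rate = 3.5+19.3 = 22.8).
Mode = (α−1)/β = 8.9/22.8 = 0.3904.
Mean = α/β = 9.9/22.8 = 0.4342.
Mean > mode: the posterior has a right tail.

MAP: 0.3904. Posterior mean: 0.4342.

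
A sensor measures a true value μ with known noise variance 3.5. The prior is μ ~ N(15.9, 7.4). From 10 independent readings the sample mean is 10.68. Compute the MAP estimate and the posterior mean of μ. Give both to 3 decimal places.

Posterior for μ is Normal. Precision-weighted mean: (1/7.4·15.9 + 10/3.5·10.68) / (1/7.4 + 10/3.5) = 10.916.
A Normal posterior is symmetric, so mode = mean.

MAP = 10.916; posterior mean = 10.916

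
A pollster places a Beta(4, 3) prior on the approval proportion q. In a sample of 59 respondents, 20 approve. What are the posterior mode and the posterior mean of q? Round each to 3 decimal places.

Posterior: Beta(4+20, 3+39) = Beta(24, 42).
Mode = (24−1)/(24+42−2) = 23/64 = 0.359.
Mean = 24/(24+42) = 24/66 = 0.364.
Mean > mode: the posterior has a right tail.

MAP = 0.359; posterior mean = 0.364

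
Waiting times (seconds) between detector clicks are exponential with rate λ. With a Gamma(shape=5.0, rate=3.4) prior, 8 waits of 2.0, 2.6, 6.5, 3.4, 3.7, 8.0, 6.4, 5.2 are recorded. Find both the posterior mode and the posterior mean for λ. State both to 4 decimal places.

Σ times = 37.8. Posterior: Gamma(shape = 5.0+8 = 13.0, rate = 3.4+37.8 = 41.2).
Mode = (α−1)/β = 12.0/41.2 = 0.2913.
Mean = α/β = 13.0/41.2 = 0.3155.

MAP: 0.2913. Posterior mean: 0.3155.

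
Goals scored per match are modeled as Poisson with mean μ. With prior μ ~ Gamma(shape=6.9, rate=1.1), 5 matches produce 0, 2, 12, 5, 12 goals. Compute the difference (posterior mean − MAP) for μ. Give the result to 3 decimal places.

Σ counts = 31. Posterior: Gamma(shape = 6.9+31 = 37.9, rate = 1.1+5 = 6.1).
Mode = (α−1)/β = 36.9/6.1 = 6.049.
Mean = α/β = 37.9/6.1 = 6.213.
Difference = 6.213 − 6.049 = 0.164.

0.164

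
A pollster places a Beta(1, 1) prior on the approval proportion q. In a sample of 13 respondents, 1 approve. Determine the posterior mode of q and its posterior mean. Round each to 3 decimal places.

Posterior: Beta(1+1, 1+12) = Beta(2, 13).
Mode = (2−1)/(2+13−2) = 1/13 = 0.077.
With a flat prior the MAP equals the MLE, 1/13.
Mean = 2/(2+13) = 2/15 = 0.133.

MAP = 0.077, posterior mean = 0.133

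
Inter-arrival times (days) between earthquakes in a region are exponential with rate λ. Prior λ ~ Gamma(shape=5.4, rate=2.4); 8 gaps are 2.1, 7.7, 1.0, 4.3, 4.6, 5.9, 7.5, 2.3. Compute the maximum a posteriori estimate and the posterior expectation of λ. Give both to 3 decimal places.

Σ times = 35.4. Posterior: Gamma(shape = 5.4+8 = 13.4, rate = 2.4+35.4 = 37.8).
Mode = (α−1)/β = 12.4/37.8 = 0.328.
Mean = α/β = 13.4/37.8 = 0.354.
The posterior is right-skewed, so the mean exceeds the mode.

λ_MAP = 0.328, E[λ|data] = 0.354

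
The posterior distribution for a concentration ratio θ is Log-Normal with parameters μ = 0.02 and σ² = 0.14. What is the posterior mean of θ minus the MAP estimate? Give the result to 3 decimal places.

0.207

Mode = exp(μ − σ²) = exp(-0.12) = 0.887.
Mean = exp(μ + σ²/2) = exp(0.090) = 1.094.
Difference = 1.094 − 0.887 = 0.207.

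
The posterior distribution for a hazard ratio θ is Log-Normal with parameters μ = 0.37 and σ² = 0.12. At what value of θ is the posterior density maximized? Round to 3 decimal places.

Mode = exp(μ − σ²) = exp(0.25) = 1.284.
Mean = exp(μ + σ²/2) = exp(0.430) = 1.537.
This is the posterior mode — the MAP estimate.

1.284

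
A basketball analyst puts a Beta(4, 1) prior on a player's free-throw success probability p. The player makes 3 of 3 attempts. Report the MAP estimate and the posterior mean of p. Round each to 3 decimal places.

p_MAP = 1.000, E[p|data] = 0.875

Posterior: Beta(4+3, 1+0) = Beta(7, 1).
Since β = 1 ≤ 1 and α > 1, the Beta density is monotone increasing on [0,1]; the mode is at 1.
Mean = 7/(7+1) = 0.875.
Left-skewed posterior ⇒ mean < mode.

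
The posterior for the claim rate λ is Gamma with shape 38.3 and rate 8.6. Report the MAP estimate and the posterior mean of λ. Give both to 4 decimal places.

MAP estimate = 4.3372, posterior mean = 4.4535

Mode = (α−1)/β = 37.3/8.6 = 4.3372.
Mean = α/β = 38.3/8.6 = 4.4535.
The posterior is right-skewed, so the mean exceeds the mode.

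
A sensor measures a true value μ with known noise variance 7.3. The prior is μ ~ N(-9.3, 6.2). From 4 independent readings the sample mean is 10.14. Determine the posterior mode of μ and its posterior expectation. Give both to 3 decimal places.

MAP = 5.719; posterior mean = 5.719

Posterior for μ is Normal. Precision-weighted mean: (1/6.2·-9.3 + 4/7.3·10.14) / (1/6.2 + 4/7.3) = 5.719.
A Normal posterior is symmetric, so mode = mean.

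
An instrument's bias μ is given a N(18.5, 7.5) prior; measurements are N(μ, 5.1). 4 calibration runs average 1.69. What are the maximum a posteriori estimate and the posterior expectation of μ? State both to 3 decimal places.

Posterior for μ is Normal. Precision-weighted mean: (1/7.5·18.5 + 4/5.1·1.69) / (1/7.5 + 4/5.1) = 4.132.
A Normal posterior is symmetric, so mode = mean.

μ_MAP = 4.132, E[μ|data] = 4.132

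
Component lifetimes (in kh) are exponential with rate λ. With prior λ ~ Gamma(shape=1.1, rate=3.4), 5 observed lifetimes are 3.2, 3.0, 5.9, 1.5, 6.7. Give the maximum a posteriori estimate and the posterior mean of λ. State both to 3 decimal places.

Σ times = 20.3. Posterior: Gamma(shape = 1.1+5 = 6.1, rate = 3.4+20.3 = 23.7).
Mode = (α−1)/β = 5.1/23.7 = 0.215.
Mean = α/β = 6.1/23.7 = 0.257.

MAP = 0.215; posterior mean = 0.257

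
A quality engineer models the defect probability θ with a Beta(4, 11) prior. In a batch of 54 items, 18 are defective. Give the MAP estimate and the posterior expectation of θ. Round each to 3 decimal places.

Posterior: Beta(4+18, 11+36) = Beta(22, 47).
Mode = (22−1)/(22+47−2) = 21/67 = 0.313.
Mean = 22/(22+47) = 22/69 = 0.319.

MAP = 0.313; posterior mean = 0.319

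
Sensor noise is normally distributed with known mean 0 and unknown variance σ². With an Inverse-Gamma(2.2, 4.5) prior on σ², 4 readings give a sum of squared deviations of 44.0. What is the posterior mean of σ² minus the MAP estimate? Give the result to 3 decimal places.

Posterior: Inverse-Gamma(shape = 2.2+4/2 = 4.2, scale = 4.5+44.0/2 = 26.5).
Mode = β/(α+1) = 26.5/5.2 = 5.096.
Mean = β/(α−1) = 26.5/3.2 = 8.281.
Difference = 8.281 − 5.096 = 3.185.
The posterior is right-skewed, so the mean exceeds the mode.

3.185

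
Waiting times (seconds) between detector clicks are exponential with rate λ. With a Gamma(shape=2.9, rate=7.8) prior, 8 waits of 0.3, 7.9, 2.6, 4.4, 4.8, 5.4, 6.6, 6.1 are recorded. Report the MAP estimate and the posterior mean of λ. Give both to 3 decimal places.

MAP: 0.216. Posterior mean: 0.237.

Σ times = 38.1. Posterior: Gamma(shape = 2.9+8 = 10.9, rate = 7.8+38.1 = 45.9).
Mode = (α−1)/β = 9.9/45.9 = 0.216.
Mean = α/β = 10.9/45.9 = 0.237.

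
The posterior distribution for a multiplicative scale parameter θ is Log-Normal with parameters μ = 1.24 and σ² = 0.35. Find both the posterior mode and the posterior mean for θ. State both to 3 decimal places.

MAP: 2.435. Posterior mean: 4.116.

Mode = exp(μ − σ²) = exp(0.89) = 2.435.
Mean = exp(μ + σ²/2) = exp(1.415) = 4.116.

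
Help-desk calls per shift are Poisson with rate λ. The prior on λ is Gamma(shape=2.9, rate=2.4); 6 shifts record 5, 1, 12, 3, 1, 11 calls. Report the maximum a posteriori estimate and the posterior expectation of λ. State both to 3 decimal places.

MAP = 4.155, posterior mean = 4.274

Σ counts = 33. Posterior: Gamma(shape = 2.9+33 = 35.9, rate = 2.4+6 = 8.4).
Mode = (α−1)/β = 34.9/8.4 = 4.155.
Mean = α/β = 35.9/8.4 = 4.274.
Right-skewed posterior ⇒ mode < mean.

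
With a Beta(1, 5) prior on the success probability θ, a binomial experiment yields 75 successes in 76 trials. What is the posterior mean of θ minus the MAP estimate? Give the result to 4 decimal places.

Posterior: Beta(1+75, 5+1) = Beta(76, 6).
Mode = (76−1)/(76+6−2) = 75/80 = 0.9375.
Mean = 76/(76+6) = 76/82 = 0.9268.
Difference = 0.9268 − 0.9375 = -0.0107.

-0.0107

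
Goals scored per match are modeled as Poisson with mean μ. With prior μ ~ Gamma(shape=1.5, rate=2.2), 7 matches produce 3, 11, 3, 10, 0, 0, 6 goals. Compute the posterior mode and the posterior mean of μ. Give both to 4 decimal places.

Σ counts = 33. Posterior: Gamma(shape = 1.5+33 = 34.5, rate = 2.2+7 = 9.2).
Mode = (α−1)/β = 33.5/9.2 = 3.6413.
Mean = α/β = 34.5/9.2 = 3.7500.

MAP: 3.6413. Posterior mean: 3.7500.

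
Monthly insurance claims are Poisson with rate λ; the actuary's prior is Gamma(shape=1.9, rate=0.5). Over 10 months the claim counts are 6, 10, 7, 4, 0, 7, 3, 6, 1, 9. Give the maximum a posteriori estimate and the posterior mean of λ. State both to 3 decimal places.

MAP: 5.133. Posterior mean: 5.229.

Σ counts = 53. Posterior: Gamma(shape = 1.9+53 = 54.9, rate = 0.5+10 = 10.5).
Mode = (α−1)/β = 53.9/10.5 = 5.133.
Mean = α/β = 54.9/10.5 = 5.229.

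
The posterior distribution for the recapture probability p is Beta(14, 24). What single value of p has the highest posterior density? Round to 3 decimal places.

Mode = (14−1)/(14+24−2) = 13/36 = 0.361.
Mean = 14/(14+24) = 14/38 = 0.368.
This is the posterior mode — the MAP estimate.

0.361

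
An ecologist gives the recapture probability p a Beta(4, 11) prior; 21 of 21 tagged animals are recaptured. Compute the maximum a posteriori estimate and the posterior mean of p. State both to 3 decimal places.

MAP: 0.706. Posterior mean: 0.694.

Posterior: Beta(4+21, 11+0) = Beta(25, 11).
Mode = (25−1)/(25+11−2) = 24/34 = 0.706.
Mean = 25/(25+11) = 25/36 = 0.694.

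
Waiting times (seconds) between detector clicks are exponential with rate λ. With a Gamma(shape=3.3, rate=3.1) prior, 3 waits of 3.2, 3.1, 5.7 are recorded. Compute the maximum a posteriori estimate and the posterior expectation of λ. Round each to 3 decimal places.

λ_MAP = 0.351, E[λ|data] = 0.417

Σ times = 12.0. Posterior: Gamma(shape = 3.3+3 = 6.3, rate = 3.1+12.0 = 15.1).
Mode = (α−1)/β = 5.3/15.1 = 0.351.
Mean = α/β = 6.3/15.1 = 0.417.
Mean > mode: the posterior has a right tail.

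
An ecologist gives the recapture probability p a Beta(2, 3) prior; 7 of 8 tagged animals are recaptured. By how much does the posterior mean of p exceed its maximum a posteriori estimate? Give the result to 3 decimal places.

Posterior: Beta(2+7, 3+1) = Beta(9, 4).
Mode = (9−1)/(9+4−2) = 8/11 = 0.727.
Mean = 9/(9+4) = 9/13 = 0.692.
Difference = 0.692 − 0.727 = -0.035.

-0.035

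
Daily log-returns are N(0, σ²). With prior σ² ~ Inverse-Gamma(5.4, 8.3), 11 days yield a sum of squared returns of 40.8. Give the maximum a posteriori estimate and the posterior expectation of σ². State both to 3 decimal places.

Posterior: Inverse-Gamma(shape = 5.4+11/2 = 10.9, scale = 8.3+40.8/2 = 28.7).
Mode = β/(α+1) = 28.7/11.9 = 2.412.
Mean = β/(α−1) = 28.7/9.9 = 2.899.

σ²_MAP = 2.412, E[σ²|data] = 2.899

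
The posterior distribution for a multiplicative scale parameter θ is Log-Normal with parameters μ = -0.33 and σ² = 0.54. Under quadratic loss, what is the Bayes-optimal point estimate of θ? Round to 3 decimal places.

0.942

Mode = exp(μ − σ²) = exp(-0.87) = 0.419.
Mean = exp(μ + σ²/2) = exp(-0.060) = 0.942.
Quadratic loss ⇒ the optimal estimator is the posterior mean.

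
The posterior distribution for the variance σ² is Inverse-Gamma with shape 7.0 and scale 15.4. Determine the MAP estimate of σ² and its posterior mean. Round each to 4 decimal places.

MAP estimate = 1.9250, posterior mean = 2.5667

Mode = β/(α+1) = 15.4/8.0 = 1.9250.
Mean = β/(α−1) = 15.4/6.0 = 2.5667.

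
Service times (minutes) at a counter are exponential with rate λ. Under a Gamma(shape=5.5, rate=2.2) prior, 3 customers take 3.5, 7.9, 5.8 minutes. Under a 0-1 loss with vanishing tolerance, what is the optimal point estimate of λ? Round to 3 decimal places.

Σ times = 17.2. Posterior: Gamma(shape = 5.5+3 = 8.5, rate = 2.2+17.2 = 19.4).
Mode = (α−1)/β = 7.5/19.4 = 0.387.
Mean = α/β = 8.5/19.4 = 0.438.
This is the posterior mode — the MAP estimate.

0.387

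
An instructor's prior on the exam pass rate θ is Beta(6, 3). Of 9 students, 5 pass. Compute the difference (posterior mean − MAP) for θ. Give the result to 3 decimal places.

Posterior: Beta(6+5, 3+4) = Beta(11, 7).
Mode = (11−1)/(11+7−2) = 10/16 = 0.625.
Mean = 11/(11+7) = 11/18 = 0.611.
Difference = 0.611 − 0.625 = -0.014.

-0.014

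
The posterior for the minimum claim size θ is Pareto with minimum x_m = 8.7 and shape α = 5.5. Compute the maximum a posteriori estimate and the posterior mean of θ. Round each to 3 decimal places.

θ_MAP = 8.700, E[θ|data] = 10.633

The Pareto density is strictly decreasing on [x_m, ∞), so the mode is x_m = 8.700.
Mean = α·x_m/(α−1) = 5.5·8.7/4.5 = 10.633.
Right-skewed posterior ⇒ mode < mean.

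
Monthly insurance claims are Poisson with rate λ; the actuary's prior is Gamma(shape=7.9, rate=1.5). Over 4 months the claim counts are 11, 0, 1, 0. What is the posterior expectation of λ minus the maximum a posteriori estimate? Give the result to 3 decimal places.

0.182

Σ counts = 12. Posterior: Gamma(shape = 7.9+12 = 19.9, rate = 1.5+4 = 5.5).
Mode = (α−1)/β = 18.9/5.5 = 3.436.
Mean = α/β = 19.9/5.5 = 3.618.
Difference = 3.618 − 3.436 = 0.182.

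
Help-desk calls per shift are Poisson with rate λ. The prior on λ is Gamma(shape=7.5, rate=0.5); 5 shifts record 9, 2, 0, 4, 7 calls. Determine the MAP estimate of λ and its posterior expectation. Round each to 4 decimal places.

λ_MAP = 5.1818, E[λ|data] = 5.3636

Σ counts = 22. Posterior: Gamma(shape = 7.5+22 = 29.5, rate = 0.5+5 = 5.5).
Mode = (α−1)/β = 28.5/5.5 = 5.1818.
Mean = α/β = 29.5/5.5 = 5.3636.
Right-skewed posterior ⇒ mode < mean.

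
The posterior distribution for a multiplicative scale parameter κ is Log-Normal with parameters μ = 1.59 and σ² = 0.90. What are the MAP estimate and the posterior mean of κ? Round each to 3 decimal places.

Mode = exp(μ − σ²) = exp(0.69) = 1.994.
Mean = exp(μ + σ²/2) = exp(2.040) = 7.691.

MAP = 1.994; posterior mean = 7.691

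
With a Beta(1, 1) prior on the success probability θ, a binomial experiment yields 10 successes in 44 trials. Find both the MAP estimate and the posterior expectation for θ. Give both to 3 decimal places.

Posterior: Beta(1+10, 1+34) = Beta(11, 35).
Mode = (11−1)/(11+35−2) = 10/44 = 0.227.
With a flat prior the MAP equals the MLE, 10/44.
Mean = 11/(11+35) = 11/46 = 0.239.

MAP = 0.227; posterior mean = 0.239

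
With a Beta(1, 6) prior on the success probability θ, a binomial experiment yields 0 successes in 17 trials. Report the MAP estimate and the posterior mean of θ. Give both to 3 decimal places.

Posterior: Beta(1+0, 6+17) = Beta(1, 23).
Since α = 1 ≤ 1 and β > 1, the Beta density is monotone decreasing on [0,1]; the mode is at 0.
Mean = 1/(1+23) = 0.042.
The mean is pulled above the mode by the posterior's right skew.

θ_MAP = 0.000, E[θ|data] = 0.042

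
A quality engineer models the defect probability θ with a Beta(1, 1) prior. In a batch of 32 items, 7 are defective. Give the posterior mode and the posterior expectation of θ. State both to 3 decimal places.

Posterior: Beta(1+7, 1+25) = Beta(8, 26).
Mode = (8−1)/(8+26−2) = 7/32 = 0.219.
Mean = 8/(8+26) = 8/34 = 0.235.

MAP = 0.219; posterior mean = 0.235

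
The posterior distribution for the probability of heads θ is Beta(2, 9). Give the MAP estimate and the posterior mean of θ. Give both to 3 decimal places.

MAP = 0.111; posterior mean = 0.182

Mode = (2−1)/(2+9−2) = 1/9 = 0.111.
Mean = 2/(2+9) = 2/11 = 0.182.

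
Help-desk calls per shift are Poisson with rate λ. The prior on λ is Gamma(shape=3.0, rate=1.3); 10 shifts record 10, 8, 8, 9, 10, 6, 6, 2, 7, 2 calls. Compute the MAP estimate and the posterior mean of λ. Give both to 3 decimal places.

λ_MAP = 6.195, E[λ|data] = 6.283

Σ counts = 68. Posterior: Gamma(shape = 3.0+68 = 71.0, rate = 1.3+10 = 11.3).
Mode = (α−1)/β = 70.0/11.3 = 6.195.
Mean = α/β = 71.0/11.3 = 6.283.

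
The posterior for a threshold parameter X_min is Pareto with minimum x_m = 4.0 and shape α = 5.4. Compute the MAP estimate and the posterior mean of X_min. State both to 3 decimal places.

The Pareto density is strictly decreasing on [x_m, ∞), so the mode is x_m = 4.000.
Mean = α·x_m/(α−1) = 5.4·4.0/4.4 = 4.909.
Right-skewed posterior ⇒ mode < mean.

MAP = 4.000; posterior mean = 4.909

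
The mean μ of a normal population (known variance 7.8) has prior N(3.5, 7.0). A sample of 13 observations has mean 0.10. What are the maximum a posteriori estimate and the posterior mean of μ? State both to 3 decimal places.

Posterior for μ is Normal. Precision-weighted mean: (1/7.0·3.5 + 13/7.8·0.10) / (1/7.0 + 13/7.8) = 0.368.
A Normal posterior is symmetric, so mode = mean.

MAP = 0.368, posterior mean = 0.368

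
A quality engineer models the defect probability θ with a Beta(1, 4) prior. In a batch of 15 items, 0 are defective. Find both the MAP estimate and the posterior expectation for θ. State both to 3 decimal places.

Posterior: Beta(1+0, 4+15) = Beta(1, 19).
Since α = 1 ≤ 1 and β > 1, the Beta density is monotone decreasing on [0,1]; the mode is at 0.
Mean = 1/(1+19) = 0.050.
The mean is pulled above the mode by the posterior's right skew.

θ_MAP = 0.000, E[θ|data] = 0.050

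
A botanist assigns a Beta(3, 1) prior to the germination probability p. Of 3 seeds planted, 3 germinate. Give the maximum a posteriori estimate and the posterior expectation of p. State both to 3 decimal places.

MAP: 1.000. Posterior mean: 0.857.

Posterior: Beta(3+3, 1+0) = Beta(6, 1).
Since β = 1 ≤ 1 and α > 1, the Beta density is monotone increasing on [0,1]; the mode is at 1.
Mean = 6/(6+1) = 0.857.
Left-skewed posterior ⇒ mean < mode.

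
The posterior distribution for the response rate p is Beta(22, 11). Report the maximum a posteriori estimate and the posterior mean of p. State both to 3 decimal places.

Mode = (22−1)/(22+11−2) = 21/31 = 0.677.
Mean = 22/(22+11) = 22/33 = 0.667.

MAP = 0.677, posterior mean = 0.667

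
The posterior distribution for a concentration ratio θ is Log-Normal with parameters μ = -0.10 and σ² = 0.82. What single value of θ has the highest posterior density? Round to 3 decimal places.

0.399

Mode = exp(μ − σ²) = exp(-0.92) = 0.399.
Mean = exp(μ + σ²/2) = exp(0.310) = 1.363.
This is the posterior mode — the MAP estimate.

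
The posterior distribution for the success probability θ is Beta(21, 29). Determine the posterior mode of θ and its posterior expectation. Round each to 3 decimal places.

MAP = 0.417; posterior mean = 0.420

Mode = (21−1)/(21+29−2) = 20/48 = 0.417.
Mean = 21/(21+29) = 21/50 = 0.420.
Mean > mode: the posterior has a right tail.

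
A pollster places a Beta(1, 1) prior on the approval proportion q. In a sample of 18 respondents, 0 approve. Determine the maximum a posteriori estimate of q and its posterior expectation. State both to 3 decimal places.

maximum a posteriori estimate = 0.000, posterior expectation = 0.050

Posterior: Beta(1+0, 1+18) = Beta(1, 19).
Since α = 1 ≤ 1 and β > 1, the Beta density is monotone decreasing on [0,1]; the mode is at 0.
Mean = 1/(1+19) = 0.050.
Mean > mode: the posterior has a right tail.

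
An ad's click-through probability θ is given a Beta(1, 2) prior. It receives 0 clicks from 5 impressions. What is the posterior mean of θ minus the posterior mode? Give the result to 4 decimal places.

0.1250

Posterior: Beta(1+0, 2+5) = Beta(1, 7).
Since α = 1 ≤ 1 and β > 1, the Beta density is monotone decreasing on [0,1]; the mode is at 0.
Mean = 1/(1+7) = 0.1250.
Difference = 0.1250 − 0.0000 = 0.1250.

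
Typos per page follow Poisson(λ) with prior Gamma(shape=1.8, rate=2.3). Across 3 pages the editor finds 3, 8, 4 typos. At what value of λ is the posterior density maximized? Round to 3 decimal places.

Σ counts = 15. Posterior: Gamma(shape = 1.8+15 = 16.8, rate = 2.3+3 = 5.3).
Mode = (α−1)/β = 15.8/5.3 = 2.981.
Mean = α/β = 16.8/5.3 = 3.170.
This is the posterior mode — the MAP estimate.

2.981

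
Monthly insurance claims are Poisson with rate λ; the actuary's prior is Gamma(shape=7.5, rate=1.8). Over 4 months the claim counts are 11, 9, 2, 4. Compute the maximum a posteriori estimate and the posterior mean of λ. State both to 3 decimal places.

Σ counts = 26. Posterior: Gamma(shape = 7.5+26 = 33.5, rate = 1.8+4 = 5.8).
Mode = (α−1)/β = 32.5/5.8 = 5.603.
Mean = α/β = 33.5/5.8 = 5.776.
The posterior is right-skewed, so the mean exceeds the mode.

MAP = 5.603, posterior mean = 5.776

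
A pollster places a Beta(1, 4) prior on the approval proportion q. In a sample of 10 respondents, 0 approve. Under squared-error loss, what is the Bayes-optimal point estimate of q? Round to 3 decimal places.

Posterior: Beta(1+0, 4+10) = Beta(1, 14).
Since α = 1 ≤ 1 and β > 1, the Beta density is monotone decreasing on [0,1]; the mode is at 0.
Mean = 1/(1+14) = 0.067.
Squared-error loss ⇒ the optimal estimator is the posterior mean.

0.067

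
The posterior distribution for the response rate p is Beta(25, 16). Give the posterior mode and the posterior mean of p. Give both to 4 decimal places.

Mode = (25−1)/(25+16−2) = 24/39 = 0.6154.
Mean = 25/(25+16) = 25/41 = 0.6098.

p_MAP = 0.6154, E[p|data] = 0.6098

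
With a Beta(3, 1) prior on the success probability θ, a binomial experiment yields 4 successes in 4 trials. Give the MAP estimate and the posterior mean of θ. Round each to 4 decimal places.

Posterior: Beta(3+4, 1+0) = Beta(7, 1).
Since β = 1 ≤ 1 and α > 1, the Beta density is monotone increasing on [0,1]; the mode is at 1.
Mean = 7/(7+1) = 0.8750.

MAP = 1.0000, posterior mean = 0.8750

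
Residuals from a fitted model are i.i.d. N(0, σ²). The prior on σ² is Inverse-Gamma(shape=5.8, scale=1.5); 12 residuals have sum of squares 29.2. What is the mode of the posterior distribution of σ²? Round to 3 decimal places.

1.258

Posterior: Inverse-Gamma(shape = 5.8+12/2 = 11.8, scale = 1.5+29.2/2 = 16.1).
Mode = β/(α+1) = 16.1/12.8 = 1.258.
Mean = β/(α−1) = 16.1/10.8 = 1.491.
This is the posterior mode — the MAP estimate.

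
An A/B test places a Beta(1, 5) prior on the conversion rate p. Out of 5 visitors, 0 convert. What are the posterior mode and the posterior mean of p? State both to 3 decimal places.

MAP = 0.000, posterior mean = 0.091

Posterior: Beta(1+0, 5+5) = Beta(1, 10).
Since α = 1 ≤ 1 and β > 1, the Beta density is monotone decreasing on [0,1]; the mode is at 0.
Mean = 1/(1+10) = 0.091.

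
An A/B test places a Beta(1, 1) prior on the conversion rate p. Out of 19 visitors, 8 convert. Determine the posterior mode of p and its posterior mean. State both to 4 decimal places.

Posterior: Beta(1+8, 1+11) = Beta(9, 12).
Mode = (9−1)/(9+12−2) = 8/19 = 0.4211.
With a flat prior the MAP equals the MLE, 8/19.
Mean = 9/(9+12) = 9/21 = 0.4286.
Right-skewed posterior ⇒ mode < mean.

posterior mode = 0.4211, posterior mean = 0.4286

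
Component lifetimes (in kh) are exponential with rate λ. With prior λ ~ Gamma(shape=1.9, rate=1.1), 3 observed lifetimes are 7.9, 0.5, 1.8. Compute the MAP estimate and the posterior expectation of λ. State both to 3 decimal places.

Σ times = 10.2. Posterior: Gamma(shape = 1.9+3 = 4.9, rate = 1.1+10.2 = 11.3).
Mode = (α−1)/β = 3.9/11.3 = 0.345.
Mean = α/β = 4.9/11.3 = 0.434.

MAP: 0.345. Posterior mean: 0.434.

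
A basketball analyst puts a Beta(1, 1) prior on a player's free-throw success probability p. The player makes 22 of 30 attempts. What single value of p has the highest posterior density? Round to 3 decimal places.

Posterior: Beta(1+22, 1+8) = Beta(23, 9).
Mode = (23−1)/(23+9−2) = 22/30 = 0.733.
Mean = 23/(23+9) = 23/32 = 0.719.
This is the posterior mode — the MAP estimate.

0.733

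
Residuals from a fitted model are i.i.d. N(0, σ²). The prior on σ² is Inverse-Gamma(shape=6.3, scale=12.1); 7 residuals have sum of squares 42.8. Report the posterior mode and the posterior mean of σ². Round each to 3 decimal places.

posterior mode = 3.102, posterior mean = 3.807

Posterior: Inverse-Gamma(shape = 6.3+7/2 = 9.8, scale = 12.1+42.8/2 = 33.5).
Mode = β/(α+1) = 33.5/10.8 = 3.102.
Mean = β/(α−1) = 33.5/8.8 = 3.807.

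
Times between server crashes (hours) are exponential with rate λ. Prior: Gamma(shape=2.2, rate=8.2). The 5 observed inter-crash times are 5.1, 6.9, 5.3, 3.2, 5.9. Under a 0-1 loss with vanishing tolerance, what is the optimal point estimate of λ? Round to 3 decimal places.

0.179

Σ times = 26.4. Posterior: Gamma(shape = 2.2+5 = 7.2, rate = 8.2+26.4 = 34.6).
Mode = (α−1)/β = 6.2/34.6 = 0.179.
Mean = α/β = 7.2/34.6 = 0.208.
This is the posterior mode — the MAP estimate.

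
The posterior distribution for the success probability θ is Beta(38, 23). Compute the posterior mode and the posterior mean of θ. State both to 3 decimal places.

Mode = (38−1)/(38+23−2) = 37/59 = 0.627.
Mean = 38/(38+23) = 38/61 = 0.623.

MAP = 0.627, posterior mean = 0.623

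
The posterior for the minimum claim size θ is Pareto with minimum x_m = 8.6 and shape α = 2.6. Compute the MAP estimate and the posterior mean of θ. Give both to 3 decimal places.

MAP: 8.600. Posterior mean: 13.975.

The Pareto density is strictly decreasing on [x_m, ∞), so the mode is x_m = 8.600.
Mean = α·x_m/(α−1) = 2.6·8.6/1.6 = 13.975.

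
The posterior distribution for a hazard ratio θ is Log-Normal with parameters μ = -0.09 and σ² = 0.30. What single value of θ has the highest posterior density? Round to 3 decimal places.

0.677

Mode = exp(μ − σ²) = exp(-0.39) = 0.677.
Mean = exp(μ + σ²/2) = exp(0.060) = 1.062.
This is the posterior mode — the MAP estimate.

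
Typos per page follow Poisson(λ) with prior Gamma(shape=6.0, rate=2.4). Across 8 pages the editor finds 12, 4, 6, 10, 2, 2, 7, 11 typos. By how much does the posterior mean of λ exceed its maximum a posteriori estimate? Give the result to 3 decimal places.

0.096

Σ counts = 54. Posterior: Gamma(shape = 6.0+54 = 60.0, rate = 2.4+8 = 10.4).
Mode = (α−1)/β = 59.0/10.4 = 5.673.
Mean = α/β = 60.0/10.4 = 5.769.
Difference = 5.769 − 5.673 = 0.096.
Right-skewed posterior ⇒ mode < mean.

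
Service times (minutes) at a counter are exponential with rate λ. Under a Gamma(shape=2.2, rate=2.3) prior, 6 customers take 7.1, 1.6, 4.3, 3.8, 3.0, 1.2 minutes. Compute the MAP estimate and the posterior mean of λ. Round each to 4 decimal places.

MAP = 0.3090, posterior mean = 0.3519

Σ times = 21.0. Posterior: Gamma(shape = 2.2+6 = 8.2, rate = 2.3+21.0 = 23.3).
Mode = (α−1)/β = 7.2/23.3 = 0.3090.
Mean = α/β = 8.2/23.3 = 0.3519.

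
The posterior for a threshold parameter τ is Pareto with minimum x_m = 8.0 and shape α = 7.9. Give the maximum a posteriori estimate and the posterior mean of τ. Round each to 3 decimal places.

The Pareto density is strictly decreasing on [x_m, ∞), so the mode is x_m = 8.000.
Mean = α·x_m/(α−1) = 7.9·8.0/6.9 = 9.159.
The mean is pulled above the mode by the posterior's right skew.

MAP = 8.000; posterior mean = 9.159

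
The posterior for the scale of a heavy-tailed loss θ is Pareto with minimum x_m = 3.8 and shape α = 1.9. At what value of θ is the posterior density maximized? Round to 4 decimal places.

The Pareto density is strictly decreasing on [x_m, ∞), so the mode is x_m = 3.8000.
Mean = α·x_m/(α−1) = 1.9·3.8/0.9 = 8.0222.
This is the posterior mode — the MAP estimate.

3.8000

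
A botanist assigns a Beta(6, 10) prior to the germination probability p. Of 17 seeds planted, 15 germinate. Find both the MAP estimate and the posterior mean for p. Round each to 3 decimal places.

p_MAP = 0.645, E[p|data] = 0.636

Posterior: Beta(6+15, 10+2) = Beta(21, 12).
Mode = (21−1)/(21+12−2) = 20/31 = 0.645.
Mean = 21/(21+12) = 21/33 = 0.636.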